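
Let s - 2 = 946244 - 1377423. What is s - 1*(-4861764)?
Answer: 4430587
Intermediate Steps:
s = -431177 (s = 2 + (946244 - 1377423) = 2 - 431179 = -431177)
s - 1*(-4861764) = -431177 - 1*(-4861764) = -431177 + 4861764 = 4430587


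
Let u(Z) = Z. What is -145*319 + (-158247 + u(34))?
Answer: -204468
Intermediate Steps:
-145*319 + (-158247 + u(34)) = -145*319 + (-158247 + 34) = -46255 - 158213 = -204468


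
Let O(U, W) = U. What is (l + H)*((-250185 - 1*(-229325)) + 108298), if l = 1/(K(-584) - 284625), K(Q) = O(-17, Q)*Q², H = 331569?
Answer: 176344431438454656/6082577 ≈ 2.8992e+10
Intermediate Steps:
K(Q) = -17*Q²
l = -1/6082577 (l = 1/(-17*(-584)² - 284625) = 1/(-17*341056 - 284625) = 1/(-5797952 - 284625) = 1/(-6082577) = -1/6082577 ≈ -1.6440e-7)
(l + H)*((-250185 - 1*(-229325)) + 108298) = (-1/6082577 + 331569)*((-250185 - 1*(-229325)) + 108298) = 2016793973312*((-250185 + 229325) + 108298)/6082577 = 2016793973312*(-20860 + 108298)/6082577 = (2016793973312/6082577)*87438 = 176344431438454656/6082577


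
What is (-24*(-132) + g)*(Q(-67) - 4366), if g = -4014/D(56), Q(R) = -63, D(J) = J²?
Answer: -21991831893/1568 ≈ -1.4025e+7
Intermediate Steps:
g = -2007/1568 (g = -4014/(56²) = -4014/3136 = -4014*1/3136 = -2007/1568 ≈ -1.2800)
(-24*(-132) + g)*(Q(-67) - 4366) = (-24*(-132) - 2007/1568)*(-63 - 4366) = (3168 - 2007/1568)*(-4429) = (4965417/1568)*(-4429) = -21991831893/1568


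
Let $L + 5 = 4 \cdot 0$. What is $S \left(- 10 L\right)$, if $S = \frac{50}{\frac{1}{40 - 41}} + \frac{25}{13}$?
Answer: $- \frac{31250}{13} \approx -2403.8$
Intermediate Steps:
$L = -5$ ($L = -5 + 4 \cdot 0 = -5 + 0 = -5$)
$S = - \frac{625}{13}$ ($S = \frac{50}{\frac{1}{-1}} + 25 \cdot \frac{1}{13} = \frac{50}{-1} + \frac{25}{13} = 50 \left(-1\right) + \frac{25}{13} = -50 + \frac{25}{13} = - \frac{625}{13} \approx -48.077$)
$S \left(- 10 L\right) = - \frac{625 \left(\left(-10\right) \left(-5\right)\right)}{13} = \left(- \frac{625}{13}\right) 50 = - \frac{31250}{13}$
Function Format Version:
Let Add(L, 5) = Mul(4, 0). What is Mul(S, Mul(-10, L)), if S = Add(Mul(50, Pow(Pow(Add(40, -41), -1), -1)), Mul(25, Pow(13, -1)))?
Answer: Rational(-31250, 13) ≈ -2403.8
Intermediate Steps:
L = -5 (L = Add(-5, Mul(4, 0)) = Add(-5, 0) = -5)
S = Rational(-625, 13) (S = Add(Mul(50, Pow(Pow(-1, -1), -1)), Mul(25, Rational(1, 13))) = Add(Mul(50, Pow(-1, -1)), Rational(25, 13)) = Add(Mul(50, -1), Rational(25, 13)) = Add(-50, Rational(25, 13)) = Rational(-625, 13) ≈ -48.077)
Mul(S, Mul(-10, L)) = Mul(Rational(-625, 13), Mul(-10, -5)) = Mul(Rational(-625, 13), 50) = Rational(-31250, 13)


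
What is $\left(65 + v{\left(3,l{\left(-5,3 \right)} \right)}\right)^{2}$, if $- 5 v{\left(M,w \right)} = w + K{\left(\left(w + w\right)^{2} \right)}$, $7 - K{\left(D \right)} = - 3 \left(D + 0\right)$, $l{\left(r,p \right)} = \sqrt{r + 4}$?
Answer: $\frac{\left(-330 + i\right)^{2}}{25} \approx 4356.0 - 26.4 i$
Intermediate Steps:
$l{\left(r,p \right)} = \sqrt{4 + r}$
$K{\left(D \right)} = 7 + 3 D$ ($K{\left(D \right)} = 7 - - 3 \left(D + 0\right) = 7 - - 3 D = 7 + 3 D$)
$v{\left(M,w \right)} = - \frac{7}{5} - \frac{12 w^{2}}{5} - \frac{w}{5}$ ($v{\left(M,w \right)} = - \frac{w + \left(7 + 3 \left(w + w\right)^{2}\right)}{5} = - \frac{w + \left(7 + 3 \left(2 w\right)^{2}\right)}{5} = - \frac{w + \left(7 + 3 \cdot 4 w^{2}\right)}{5} = - \frac{w + \left(7 + 12 w^{2}\right)}{5} = - \frac{7 + w + 12 w^{2}}{5} = - \frac{7}{5} - \frac{12 w^{2}}{5} - \frac{w}{5}$)
$\left(65 + v{\left(3,l{\left(-5,3 \right)} \right)}\right)^{2} = \left(65 - \left(\frac{7}{5} - \frac{12}{5} + \frac{\sqrt{4 - 5}}{5}\right)\right)^{2} = \left(65 - \left(\frac{7}{5} - \frac{12}{5} + \frac{i}{5}\right)\right)^{2} = \left(65 - \left(-1 + \frac{i}{5}\right)\right)^{2} = \left(65 + \left(1 - \frac{i}{5}\right)\right)^{2} = \left(66 - \frac{i}{5}\right)^{2}$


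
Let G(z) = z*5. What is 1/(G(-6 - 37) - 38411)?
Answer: -1/38626 ≈ -2.5889e-5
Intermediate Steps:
G(z) = 5*z
1/(G(-6 - 37) - 38411) = 1/(5*(-6 - 37) - 38411) = 1/(5*(-43) - 38411) = 1/(-215 - 38411) = 1/(-38626) = -1/38626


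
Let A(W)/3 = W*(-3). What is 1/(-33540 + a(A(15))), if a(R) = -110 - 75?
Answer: -1/33725 ≈ -2.9652e-5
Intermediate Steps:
A(W) = -9*W (A(W) = 3*(W*(-3)) = 3*(-3*W) = -9*W)
a(R) = -185
1/(-33540 + a(A(15))) = 1/(-33540 - 185) = 1/(-33725) = -1/33725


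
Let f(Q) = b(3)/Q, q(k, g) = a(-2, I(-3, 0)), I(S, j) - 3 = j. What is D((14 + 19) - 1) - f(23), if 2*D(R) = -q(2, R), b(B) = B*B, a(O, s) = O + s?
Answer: -41/46 ≈ -0.89130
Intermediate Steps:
I(S, j) = 3 + j
q(k, g) = 1 (q(k, g) = -2 + (3 + 0) = -2 + 3 = 1)
b(B) = B²
f(Q) = 9/Q (f(Q) = 3²/Q = 9/Q)
D(R) = -½ (D(R) = (-1*1)/2 = (½)*(-1) = -½)
D((14 + 19) - 1) - f(23) = -½ - 9/23 = -41/46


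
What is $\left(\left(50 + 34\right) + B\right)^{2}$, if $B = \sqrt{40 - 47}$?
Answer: $\left(84 + i \sqrt{7}\right)^{2} \approx 7049.0 + 444.49 i$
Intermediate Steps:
$B = i \sqrt{7}$ ($B = \sqrt{-7} = i \sqrt{7} \approx 2.6458 i$)
$\left(\left(50 + 34\right) + B\right)^{2} = \left(\left(50 + 34\right) + i \sqrt{7}\right)^{2} = \left(84 + i \sqrt{7}\right)^{2}$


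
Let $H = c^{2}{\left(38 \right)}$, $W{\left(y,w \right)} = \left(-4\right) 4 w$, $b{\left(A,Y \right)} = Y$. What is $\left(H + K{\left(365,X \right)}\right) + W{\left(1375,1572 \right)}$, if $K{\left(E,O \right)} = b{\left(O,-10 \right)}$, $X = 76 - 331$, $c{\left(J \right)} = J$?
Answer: $-23718$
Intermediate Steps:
$X = -255$ ($X = 76 - 331 = -255$)
$K{\left(E,O \right)} = -10$
$W{\left(y,w \right)} = - 16 w$
$H = 1444$ ($H = 38^{2} = 1444$)
$\left(H + K{\left(365,X \right)}\right) + W{\left(1375,1572 \right)} = \left(1444 - 10\right) - 25152 = 1434 - 25152 = -23718$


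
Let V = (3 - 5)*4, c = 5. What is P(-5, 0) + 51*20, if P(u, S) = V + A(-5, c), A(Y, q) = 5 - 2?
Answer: 1015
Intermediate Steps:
A(Y, q) = 3
V = -8 (V = -2*4 = -8)
P(u, S) = -5 (P(u, S) = -8 + 3 = -5)
P(-5, 0) + 51*20 = -5 + 51*20 = -5 + 1020 = 1015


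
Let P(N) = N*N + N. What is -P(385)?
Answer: -148610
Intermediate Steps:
P(N) = N + N² (P(N) = N² + N = N + N²)
-P(385) = -385*(1 + 385) = -385*386 = -1*148610 = -148610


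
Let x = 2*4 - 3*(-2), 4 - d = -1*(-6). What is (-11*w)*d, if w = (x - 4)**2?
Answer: 2200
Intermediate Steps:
d = -2 (d = 4 - (-1)*(-6) = 4 - 1*6 = 4 - 6 = -2)
x = 14 (x = 8 + 6 = 14)
w = 100 (w = (14 - 4)**2 = 10**2 = 100)
(-11*w)*d = -11*100*(-2) = -1100*(-2) = 2200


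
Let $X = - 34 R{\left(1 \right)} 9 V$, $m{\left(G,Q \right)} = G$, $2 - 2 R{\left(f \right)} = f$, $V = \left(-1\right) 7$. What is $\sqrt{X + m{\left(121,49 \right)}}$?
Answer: $2 \sqrt{298} \approx 34.525$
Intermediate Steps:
$V = -7$
$R{\left(f \right)} = 1 - \frac{f}{2}$
$X = 1071$ ($X = - 34 \left(1 - \frac{1}{2}\right) 9 \left(-7\right) = - 34 \cdot \frac{1}{2} \cdot 9 \left(-7\right) = \left(-34\right) \frac{9}{2} \left(-7\right) = \left(-153\right) \left(-7\right) = 1071$)
$\sqrt{X + m{\left(121,49 \right)}} = \sqrt{1071 + 121} = \sqrt{1192} = 2 \sqrt{298}$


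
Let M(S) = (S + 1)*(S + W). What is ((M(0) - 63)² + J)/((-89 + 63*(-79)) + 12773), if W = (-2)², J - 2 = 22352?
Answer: 25835/7707 ≈ 3.3521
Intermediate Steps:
J = 22354 (J = 2 + 22352 = 22354)
W = 4
M(S) = (1 + S)*(4 + S) (M(S) = (S + 1)*(S + 4) = (1 + S)*(4 + S))
((M(0) - 63)² + J)/((-89 + 63*(-79)) + 12773) = (((4 + 0² + 5*0) - 63)² + 22354)/((-89 + 63*(-79)) + 12773) = (((4 + 0 + 0) - 63)² + 22354)/((-89 - 4977) + 12773) = ((4 - 63)² + 22354)/(-5066 + 12773) = ((-59)² + 22354)/7707 = (3481 + 22354)*(1/7707) = 25835*(1/7707) = 25835/7707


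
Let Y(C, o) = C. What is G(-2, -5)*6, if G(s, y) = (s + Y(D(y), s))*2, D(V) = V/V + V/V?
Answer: 0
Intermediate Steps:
D(V) = 2 (D(V) = 1 + 1 = 2)
G(s, y) = 4 + 2*s (G(s, y) = (s + 2)*2 = (2 + s)*2 = 4 + 2*s)
G(-2, -5)*6 = (4 + 2*(-2))*6 = (4 - 4)*6 = 0*6 = 0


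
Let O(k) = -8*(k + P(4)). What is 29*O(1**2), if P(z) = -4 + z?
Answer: -232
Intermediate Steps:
O(k) = -8*k (O(k) = -8*(k + (-4 + 4)) = -8*(k + 0) = -8*k)
29*O(1**2) = 29*(-8*1**2) = 29*(-8*1) = 29*(-8) = -232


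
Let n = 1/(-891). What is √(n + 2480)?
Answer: √24306469/99 ≈ 49.800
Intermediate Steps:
n = -1/891 ≈ -0.0011223
√(n + 2480) = √(-1/891 + 2480) = √(2209679/891) = √24306469/99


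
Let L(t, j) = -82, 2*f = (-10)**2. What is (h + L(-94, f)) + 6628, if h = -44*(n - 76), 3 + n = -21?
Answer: 10946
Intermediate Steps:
n = -24 (n = -3 - 21 = -24)
h = 4400 (h = -44*(-24 - 76) = -44*(-100) = 4400)
f = 50 (f = (1/2)*(-10)**2 = (1/2)*100 = 50)
(h + L(-94, f)) + 6628 = (4400 - 82) + 6628 = 4318 + 6628 = 10946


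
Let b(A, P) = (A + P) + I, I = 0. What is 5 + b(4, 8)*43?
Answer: 521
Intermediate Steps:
b(A, P) = A + P (b(A, P) = (A + P) + 0 = A + P)
5 + b(4, 8)*43 = 5 + (4 + 8)*43 = 5 + 12*43 = 5 + 516 = 521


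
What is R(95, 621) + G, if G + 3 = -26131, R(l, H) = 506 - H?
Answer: -26249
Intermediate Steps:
G = -26134 (G = -3 - 26131 = -26134)
R(95, 621) + G = (506 - 1*621) - 26134 = (506 - 621) - 26134 = -115 - 26134 = -26249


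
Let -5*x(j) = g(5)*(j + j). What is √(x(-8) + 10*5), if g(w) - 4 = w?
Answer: √1970/5 ≈ 8.8769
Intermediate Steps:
g(w) = 4 + w
x(j) = -18*j/5 (x(j) = -(4 + 5)*(j + j)/5 = -9*2*j/5 = -18*j/5)
√(x(-8) + 10*5) = √(-18/5*(-8) + 10*5) = √(144/5 + 50) = √(394/5) = √1970/5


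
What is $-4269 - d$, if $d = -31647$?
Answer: $27378$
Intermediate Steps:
$-4269 - d = -4269 - -31647 = -4269 + 31647 = 27378$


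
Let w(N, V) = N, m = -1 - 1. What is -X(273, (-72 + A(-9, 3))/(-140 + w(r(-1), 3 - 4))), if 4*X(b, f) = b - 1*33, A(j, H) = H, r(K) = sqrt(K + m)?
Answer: -60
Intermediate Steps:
m = -2
r(K) = sqrt(-2 + K) (r(K) = sqrt(K - 2) = sqrt(-2 + K))
X(b, f) = -33/4 + b/4 (X(b, f) = (b - 1*33)/4 = (b - 33)/4 = (-33 + b)/4 = -33/4 + b/4)
-X(273, (-72 + A(-9, 3))/(-140 + w(r(-1), 3 - 4))) = -(-33/4 + (1/4)*273) = -(-33/4 + 273/4) = -1*60 = -60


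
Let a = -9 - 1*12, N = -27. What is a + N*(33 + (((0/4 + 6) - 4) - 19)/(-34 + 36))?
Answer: -1365/2 ≈ -682.50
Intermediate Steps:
a = -21 (a = -9 - 12 = -21)
a + N*(33 + (((0/4 + 6) - 4) - 19)/(-34 + 36)) = -21 - 27*(33 + (((0/4 + 6) - 4) - 19)/(-34 + 36)) = -21 - 27*(33 + (((0*(¼) + 6) - 4) - 19)/2) = -21 - 27*(33 + (((0 + 6) - 4) - 19)*(½)) = -21 - 27*(33 + ((6 - 4) - 19)*(½)) = -21 - 27*(33 + (2 - 19)*(½)) = -21 - 27*(33 - 17*½) = -21 - 27*(33 - 17/2) = -21 - 27*49/2 = -21 - 1323/2 = -1365/2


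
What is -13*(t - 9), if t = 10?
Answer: -13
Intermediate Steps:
-13*(t - 9) = -13*(10 - 9) = -13*1 = -13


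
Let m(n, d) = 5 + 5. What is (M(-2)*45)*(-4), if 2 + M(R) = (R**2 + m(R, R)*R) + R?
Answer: 3600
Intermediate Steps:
m(n, d) = 10
M(R) = -2 + R**2 + 11*R (M(R) = -2 + ((R**2 + 10*R) + R) = -2 + (R**2 + 11*R) = -2 + R**2 + 11*R)
(M(-2)*45)*(-4) = ((-2 + (-2)**2 + 11*(-2))*45)*(-4) = ((-2 + 4 - 22)*45)*(-4) = -20*45*(-4) = -900*(-4) = 3600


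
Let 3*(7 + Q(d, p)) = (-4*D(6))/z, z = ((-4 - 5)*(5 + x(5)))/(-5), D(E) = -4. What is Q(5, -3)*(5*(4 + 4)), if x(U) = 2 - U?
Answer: -5960/27 ≈ -220.74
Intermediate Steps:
z = 18/5 (z = ((-4 - 5)*(5 + (2 - 1*5)))/(-5) = -9*(5 + (2 - 5))*(-⅕) = -9*(5 - 3)*(-⅕) = -9*2*(-⅕) = -18*(-⅕) = 18/5 ≈ 3.6000)
Q(d, p) = -149/27 (Q(d, p) = -7 + ((-4*(-4))/(18/5))/3 = -7 + (16*(5/18))/3 = -7 + (⅓)*(40/9) = -7 + 40/27 = -149/27)
Q(5, -3)*(5*(4 + 4)) = -745*(4 + 4)/27 = -745*8/27 = -149/27*40 = -5960/27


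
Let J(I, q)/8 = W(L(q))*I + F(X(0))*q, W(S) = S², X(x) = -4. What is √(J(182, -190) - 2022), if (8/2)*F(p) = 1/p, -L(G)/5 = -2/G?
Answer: I*√694191/19 ≈ 43.852*I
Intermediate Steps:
L(G) = 10/G (L(G) = -(-10)/G = 10/G)
F(p) = 1/(4*p)
J(I, q) = -q/2 + 800*I/q² (J(I, q) = 8*((10/q)²*I + ((¼)/(-4))*q) = 8*((100/q²)*I + ((¼)*(-¼))*q) = 8*(100*I/q² - q/16) = 8*(-q/16 + 100*I/q²) = -q/2 + 800*I/q²)
√(J(182, -190) - 2022) = √((-½*(-190) + 800*182/(-190)²) - 2022) = √((95 + 800*182*(1/36100)) - 2022) = √((95 + 1456/361) - 2022) = √(35751/361 - 2022) = √(-694191/361) = I*√694191/19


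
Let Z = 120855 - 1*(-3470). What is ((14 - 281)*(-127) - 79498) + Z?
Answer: 78736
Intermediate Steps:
Z = 124325 (Z = 120855 + 3470 = 124325)
((14 - 281)*(-127) - 79498) + Z = ((14 - 281)*(-127) - 79498) + 124325 = (-267*(-127) - 79498) + 124325 = (33909 - 79498) + 124325 = -45589 + 124325 = 78736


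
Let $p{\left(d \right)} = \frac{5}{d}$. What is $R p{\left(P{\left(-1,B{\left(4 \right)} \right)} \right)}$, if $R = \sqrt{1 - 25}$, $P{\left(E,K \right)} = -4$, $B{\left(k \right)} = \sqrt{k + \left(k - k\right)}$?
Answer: $- \frac{5 i \sqrt{6}}{2} \approx - 6.1237 i$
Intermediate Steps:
$B{\left(k \right)} = \sqrt{k}$ ($B{\left(k \right)} = \sqrt{k + 0} = \sqrt{k}$)
$R = 2 i \sqrt{6}$ ($R = \sqrt{-24} = 2 i \sqrt{6} \approx 4.899 i$)
$R p{\left(P{\left(-1,B{\left(4 \right)} \right)} \right)} = 2 i \sqrt{6} \frac{5}{-4} = 2 i \sqrt{6} \cdot 5 \left(- \frac{1}{4}\right) = 2 i \sqrt{6} \left(- \frac{5}{4}\right) = - \frac{5 i \sqrt{6}}{2}$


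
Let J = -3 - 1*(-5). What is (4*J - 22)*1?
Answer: -14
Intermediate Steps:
J = 2 (J = -3 + 5 = 2)
(4*J - 22)*1 = (4*2 - 22)*1 = (8 - 22)*1 = -14*1 = -14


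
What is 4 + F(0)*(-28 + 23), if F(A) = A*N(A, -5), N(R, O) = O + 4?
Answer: 4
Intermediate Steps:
N(R, O) = 4 + O
F(A) = -A (F(A) = A*(4 - 5) = A*(-1) = -A)
4 + F(0)*(-28 + 23) = 4 + (-1*0)*(-28 + 23) = 4 + 0*(-5) = 4 + 0 = 4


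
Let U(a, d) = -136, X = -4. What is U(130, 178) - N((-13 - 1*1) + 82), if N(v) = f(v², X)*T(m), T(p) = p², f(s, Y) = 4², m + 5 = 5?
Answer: -136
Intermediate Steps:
m = 0 (m = -5 + 5 = 0)
f(s, Y) = 16
N(v) = 0 (N(v) = 16*0² = 16*0 = 0)
U(130, 178) - N((-13 - 1*1) + 82) = -136 - 1*0 = -136 + 0 = -136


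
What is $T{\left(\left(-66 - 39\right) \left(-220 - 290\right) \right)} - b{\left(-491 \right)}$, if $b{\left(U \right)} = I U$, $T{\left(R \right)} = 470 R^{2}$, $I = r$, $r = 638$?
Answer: $1347773488258$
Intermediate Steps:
$I = 638$
$b{\left(U \right)} = 638 U$
$T{\left(\left(-66 - 39\right) \left(-220 - 290\right) \right)} - b{\left(-491 \right)} = 470 \left(\left(-66 - 39\right) \left(-220 - 290\right)\right)^{2} - 638 \left(-491\right) = 470 \left(\left(-105\right) \left(-510\right)\right)^{2} - -313258 = 470 \cdot 53550^{2} + 313258 = 470 \cdot 2867602500 + 313258 = 1347773175000 + 313258 = 1347773488258$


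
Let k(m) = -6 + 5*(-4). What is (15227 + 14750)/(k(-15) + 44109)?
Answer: 29977/44083 ≈ 0.68001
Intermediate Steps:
k(m) = -26 (k(m) = -6 - 20 = -26)
(15227 + 14750)/(k(-15) + 44109) = (15227 + 14750)/(-26 + 44109) = 29977/44083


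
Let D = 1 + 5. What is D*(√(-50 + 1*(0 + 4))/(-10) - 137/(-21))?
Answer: 274/7 - 3*I*√46/5 ≈ 39.143 - 4.0694*I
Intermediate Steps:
D = 6
D*(√(-50 + 1*(0 + 4))/(-10) - 137/(-21)) = 6*(√(-50 + 1*(0 + 4))/(-10) - 137/(-21)) = 6*(√(-50 + 1*4)*(-⅒) - 137*(-1/21)) = 6*(√(-50 + 4)*(-⅒) + 137/21) = 6*(√(-46)*(-⅒) + 137/21) = 6*((I*√46)*(-⅒) + 137/21) = 6*(-I*√46/10 + 137/21) = 6*(137/21 - I*√46/10) = 274/7 - 3*I*√46/5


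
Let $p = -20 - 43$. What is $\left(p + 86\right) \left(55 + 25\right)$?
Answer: $1840$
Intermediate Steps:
$p = -63$ ($p = -20 - 43 = -63$)
$\left(p + 86\right) \left(55 + 25\right) = \left(-63 + 86\right) \left(55 + 25\right) = 23 \cdot 80 = 1840$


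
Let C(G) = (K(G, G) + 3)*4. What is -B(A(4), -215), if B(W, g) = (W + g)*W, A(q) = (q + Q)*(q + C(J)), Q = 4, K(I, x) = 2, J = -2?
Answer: 4416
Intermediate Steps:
C(G) = 20 (C(G) = (2 + 3)*4 = 5*4 = 20)
A(q) = (4 + q)*(20 + q) (A(q) = (q + 4)*(q + 20) = (4 + q)*(20 + q))
B(W, g) = W*(W + g)
-B(A(4), -215) = -(80 + 4**2 + 24*4)*((80 + 4**2 + 24*4) - 215) = -(80 + 16 + 96)*((80 + 16 + 96) - 215) = -192*(192 - 215) = -192*(-23) = -1*(-4416) = 4416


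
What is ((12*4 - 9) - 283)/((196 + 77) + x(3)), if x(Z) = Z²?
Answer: -122/141 ≈ -0.86525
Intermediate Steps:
((12*4 - 9) - 283)/((196 + 77) + x(3)) = ((12*4 - 9) - 283)/((196 + 77) + 3²) = ((48 - 9) - 283)/(273 + 9) = (39 - 283)/282 = -244*1/282 = -122/141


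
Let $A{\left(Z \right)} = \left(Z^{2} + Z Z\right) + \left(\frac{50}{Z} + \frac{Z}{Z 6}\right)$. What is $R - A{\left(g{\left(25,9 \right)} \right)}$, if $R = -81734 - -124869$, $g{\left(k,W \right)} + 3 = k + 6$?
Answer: $\frac{872866}{21} \approx 41565.0$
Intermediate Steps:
$g{\left(k,W \right)} = 3 + k$ ($g{\left(k,W \right)} = -3 + \left(k + 6\right) = -3 + \left(6 + k\right) = 3 + k$)
$R = 43135$ ($R = -81734 + 124869 = 43135$)
$A{\left(Z \right)} = \frac{1}{6} + 2 Z^{2} + \frac{50}{Z}$ ($A{\left(Z \right)} = \left(Z^{2} + Z^{2}\right) + \left(\frac{50}{Z} + \frac{Z}{6 Z}\right) = 2 Z^{2} + \left(\frac{50}{Z} + Z \frac{1}{6 Z}\right) = 2 Z^{2} + \left(\frac{50}{Z} + \frac{1}{6}\right) = 2 Z^{2} + \left(\frac{1}{6} + \frac{50}{Z}\right) = \frac{1}{6} + 2 Z^{2} + \frac{50}{Z}$)
$R - A{\left(g{\left(25,9 \right)} \right)} = 43135 - \frac{300 + \left(3 + 25\right) + 12 \left(3 + 25\right)^{3}}{6 \left(3 + 25\right)} = 43135 - \frac{300 + 28 + 12 \cdot 28^{3}}{6 \cdot 28} = 43135 - \frac{1}{6} \cdot \frac{1}{28} \left(300 + 28 + 12 \cdot 21952\right) = 43135 - \frac{1}{6} \cdot \frac{1}{28} \left(300 + 28 + 263424\right) = 43135 - \frac{1}{6} \cdot \frac{1}{28} \cdot 263752 = 43135 - \frac{32969}{21} = \frac{872866}{21}$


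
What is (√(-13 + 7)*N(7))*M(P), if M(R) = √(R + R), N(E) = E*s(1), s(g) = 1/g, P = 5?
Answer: 14*I*√15 ≈ 54.222*I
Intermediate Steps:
s(g) = 1/g
N(E) = E (N(E) = E/1 = E*1 = E)
M(R) = √2*√R (M(R) = √(2*R) = √2*√R)
(√(-13 + 7)*N(7))*M(P) = (√(-13 + 7)*7)*(√2*√5) = (√(-6)*7)*√10 = ((I*√6)*7)*√10 = (7*I*√6)*√10 = 14*I*√15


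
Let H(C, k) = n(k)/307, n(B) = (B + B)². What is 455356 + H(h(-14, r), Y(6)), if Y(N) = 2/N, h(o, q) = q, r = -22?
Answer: 1258148632/2763 ≈ 4.5536e+5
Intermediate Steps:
n(B) = 4*B² (n(B) = (2*B)² = 4*B²)
H(C, k) = 4*k²/307 (H(C, k) = (4*k²)/307 = (4*k²)*(1/307) = 4*k²/307)
455356 + H(h(-14, r), Y(6)) = 455356 + 4*(2/6)²/307 = 455356 + 4*(2*(⅙))²/307 = 455356 + 4*(⅓)²/307 = 455356 + (4/307)*(⅑) = 455356 + 4/2763 = 1258148632/2763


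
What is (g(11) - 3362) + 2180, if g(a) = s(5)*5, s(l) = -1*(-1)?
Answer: -1177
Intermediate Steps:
s(l) = 1
g(a) = 5 (g(a) = 1*5 = 5)
(g(11) - 3362) + 2180 = (5 - 3362) + 2180 = -3357 + 2180 = -1177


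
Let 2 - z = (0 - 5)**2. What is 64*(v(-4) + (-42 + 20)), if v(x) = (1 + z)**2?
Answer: 29568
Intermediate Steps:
z = -23 (z = 2 - (0 - 5)**2 = 2 - 1*(-5)**2 = 2 - 1*25 = 2 - 25 = -23)
v(x) = 484 (v(x) = (1 - 23)**2 = (-22)**2 = 484)
64*(v(-4) + (-42 + 20)) = 64*(484 + (-42 + 20)) = 64*(484 - 22) = 64*462 = 29568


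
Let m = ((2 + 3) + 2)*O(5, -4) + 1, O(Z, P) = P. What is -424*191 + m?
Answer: -81011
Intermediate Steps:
m = -27 (m = ((2 + 3) + 2)*(-4) + 1 = (5 + 2)*(-4) + 1 = 7*(-4) + 1 = -28 + 1 = -27)
-424*191 + m = -424*191 - 27 = -80984 - 27 = -81011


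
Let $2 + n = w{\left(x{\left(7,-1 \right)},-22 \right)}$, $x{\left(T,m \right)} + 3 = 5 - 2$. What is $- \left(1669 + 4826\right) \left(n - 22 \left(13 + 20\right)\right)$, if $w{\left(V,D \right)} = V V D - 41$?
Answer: $4994655$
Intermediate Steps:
$x{\left(T,m \right)} = 0$ ($x{\left(T,m \right)} = -3 + \left(5 - 2\right) = -3 + 3 = 0$)
$w{\left(V,D \right)} = -41 + D V^{2}$ ($w{\left(V,D \right)} = V^{2} D - 41 = D V^{2} - 41 = -41 + D V^{2}$)
$n = -43$ ($n = -2 - \left(41 + 22 \cdot 0^{2}\right) = -2 - 41 = -43$)
$- \left(1669 + 4826\right) \left(n - 22 \left(13 + 20\right)\right) = - \left(1669 + 4826\right) \left(-43 - 22 \left(13 + 20\right)\right) = - 6495 \left(-43 - 726\right) = - 6495 \left(-769\right) = \left(-1\right) \left(-4994655\right) = 4994655$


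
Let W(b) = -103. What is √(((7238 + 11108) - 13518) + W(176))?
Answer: 15*√21 ≈ 68.739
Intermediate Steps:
√(((7238 + 11108) - 13518) + W(176)) = √(((7238 + 11108) - 13518) - 103) = √((18346 - 13518) - 103) = √(4828 - 103) = √4725 = 15*√21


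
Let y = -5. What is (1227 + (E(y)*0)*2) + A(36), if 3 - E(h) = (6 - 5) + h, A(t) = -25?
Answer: 1202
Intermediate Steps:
E(h) = 2 - h (E(h) = 3 - ((6 - 5) + h) = 3 - (1 + h) = 3 + (-1 - h) = 2 - h)
(1227 + (E(y)*0)*2) + A(36) = (1227 + ((2 - 1*(-5))*0)*2) - 25 = (1227 + ((2 + 5)*0)*2) - 25 = (1227 + (7*0)*2) - 25 = (1227 + 0*2) - 25 = (1227 + 0) - 25 = 1227 - 25 = 1202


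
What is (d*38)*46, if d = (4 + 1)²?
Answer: 43700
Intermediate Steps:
d = 25 (d = 5² = 25)
(d*38)*46 = (25*38)*46 = 950*46 = 43700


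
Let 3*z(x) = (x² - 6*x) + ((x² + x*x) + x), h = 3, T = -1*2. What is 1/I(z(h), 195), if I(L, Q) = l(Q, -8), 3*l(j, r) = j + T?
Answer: 3/193 ≈ 0.015544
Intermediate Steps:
T = -2
l(j, r) = -⅔ + j/3 (l(j, r) = (j - 2)/3 = (-2 + j)/3 = -⅔ + j/3)
z(x) = x² - 5*x/3 (z(x) = ((x² - 6*x) + ((x² + x*x) + x))/3 = ((x² - 6*x) + ((x² + x²) + x))/3 = ((x² - 6*x) + (2*x² + x))/3 = ((x² - 6*x) + (x + 2*x²))/3 = (-5*x + 3*x²)/3 = x² - 5*x/3)
I(L, Q) = -⅔ + Q/3
1/I(z(h), 195) = 1/(-⅔ + (⅓)*195) = 1/(-⅔ + 65) = 1/(193/3) = 3/193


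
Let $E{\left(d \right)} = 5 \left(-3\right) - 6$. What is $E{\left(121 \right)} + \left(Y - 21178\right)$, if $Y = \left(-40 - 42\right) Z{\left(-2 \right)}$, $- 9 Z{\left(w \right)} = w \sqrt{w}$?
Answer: $-21199 - \frac{164 i \sqrt{2}}{9} \approx -21199.0 - 25.77 i$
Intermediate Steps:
$E{\left(d \right)} = -21$ ($E{\left(d \right)} = -15 - 6 = -21$)
$Z{\left(w \right)} = - \frac{w^{\frac{3}{2}}}{9}$ ($Z{\left(w \right)} = - \frac{w \sqrt{w}}{9} = - \frac{w^{\frac{3}{2}}}{9}$)
$Y = - \frac{164 i \sqrt{2}}{9}$ ($Y = \left(-40 - 42\right) \left(- \frac{\left(-2\right)^{\frac{3}{2}}}{9}\right) = - 82 \left(- \frac{\left(-2\right) i \sqrt{2}}{9}\right) = - 82 \frac{2 i \sqrt{2}}{9} = - \frac{164 i \sqrt{2}}{9} \approx - 25.77 i$)
$E{\left(121 \right)} + \left(Y - 21178\right) = -21 - \left(21178 + \frac{164 i \sqrt{2}}{9}\right) = -21199 - \frac{164 i \sqrt{2}}{9}$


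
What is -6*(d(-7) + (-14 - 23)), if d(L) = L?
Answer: 264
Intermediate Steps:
-6*(d(-7) + (-14 - 23)) = -6*(-7 + (-14 - 23)) = -6*(-7 - 37) = -6*(-44) = 264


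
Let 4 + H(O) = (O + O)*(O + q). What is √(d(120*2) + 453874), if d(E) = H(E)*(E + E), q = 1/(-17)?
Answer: √16107241906/17 ≈ 7465.5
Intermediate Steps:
q = -1/17 ≈ -0.058824
H(O) = -4 + 2*O*(-1/17 + O) (H(O) = -4 + (O + O)*(O - 1/17) = -4 + (2*O)*(-1/17 + O) = -4 + 2*O*(-1/17 + O))
d(E) = 2*E*(-4 + 2*E² - 2*E/17) (d(E) = (-4 + 2*E² - 2*E/17)*(E + E) = (-4 + 2*E² - 2*E/17)*(2*E) = 2*E*(-4 + 2*E² - 2*E/17))
√(d(120*2) + 453874) = √(4*(120*2)*(-34 - 120*2 + 17*(120*2)²)/17 + 453874) = √((4/17)*240*(-34 - 1*240 + 17*240²) + 453874) = √((4/17)*240*(-34 - 240 + 17*57600) + 453874) = √((4/17)*240*(-34 - 240 + 979200) + 453874) = √((4/17)*240*978926 + 453874) = √(939768960/17 + 453874) = √(947484818/17) = √16107241906/17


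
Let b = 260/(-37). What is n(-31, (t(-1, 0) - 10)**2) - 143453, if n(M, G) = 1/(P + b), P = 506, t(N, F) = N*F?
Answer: -2648429249/18462 ≈ -1.4345e+5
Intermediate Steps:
t(N, F) = F*N
b = -260/37 (b = 260*(-1/37) = -260/37 ≈ -7.0270)
n(M, G) = 37/18462 (n(M, G) = 1/(506 - 260/37) = 1/(18462/37) = 37/18462)
n(-31, (t(-1, 0) - 10)**2) - 143453 = 37/18462 - 143453 = -2648429249/18462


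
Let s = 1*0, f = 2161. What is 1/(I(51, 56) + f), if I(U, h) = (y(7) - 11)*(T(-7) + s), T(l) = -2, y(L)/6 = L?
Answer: 1/2099 ≈ 0.00047642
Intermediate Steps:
y(L) = 6*L
s = 0
I(U, h) = -62 (I(U, h) = (6*7 - 11)*(-2 + 0) = (42 - 11)*(-2) = 31*(-2) = -62)
1/(I(51, 56) + f) = 1/(-62 + 2161) = 1/2099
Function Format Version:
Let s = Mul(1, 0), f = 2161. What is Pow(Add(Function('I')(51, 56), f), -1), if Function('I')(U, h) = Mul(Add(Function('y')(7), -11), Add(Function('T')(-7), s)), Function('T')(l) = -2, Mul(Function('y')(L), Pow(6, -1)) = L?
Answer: Rational(1, 2099) ≈ 0.00047642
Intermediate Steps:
Function('y')(L) = Mul(6, L)
s = 0
Function('I')(U, h) = -62 (Function('I')(U, h) = Mul(Add(Mul(6, 7), -11), Add(-2, 0)) = Mul(Add(42, -11), -2) = Mul(31, -2) = -62)
Pow(Add(Function('I')(51, 56), f), -1) = Pow(Add(-62, 2161), -1) = Pow(2099, -1) = Rational(1, 2099)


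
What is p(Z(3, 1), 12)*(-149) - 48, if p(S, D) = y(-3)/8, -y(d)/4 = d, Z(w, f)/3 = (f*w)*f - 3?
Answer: -543/2 ≈ -271.50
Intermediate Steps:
Z(w, f) = -9 + 3*w*f² (Z(w, f) = 3*((f*w)*f - 3) = 3*(w*f² - 3) = 3*(-3 + w*f²) = -9 + 3*w*f²)
y(d) = -4*d
p(S, D) = 3/2 (p(S, D) = -4*(-3)/8 = 12*(⅛) = 3/2)
p(Z(3, 1), 12)*(-149) - 48 = (3/2)*(-149) - 48 = -447/2 - 48 = -543/2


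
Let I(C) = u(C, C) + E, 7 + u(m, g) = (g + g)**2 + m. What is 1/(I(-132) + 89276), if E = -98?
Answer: 1/158735 ≈ 6.2998e-6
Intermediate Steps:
u(m, g) = -7 + m + 4*g**2 (u(m, g) = -7 + ((g + g)**2 + m) = -7 + ((2*g)**2 + m) = -7 + (4*g**2 + m) = -7 + (m + 4*g**2) = -7 + m + 4*g**2)
I(C) = -105 + C + 4*C**2 (I(C) = (-7 + C + 4*C**2) - 98 = -105 + C + 4*C**2)
1/(I(-132) + 89276) = 1/((-105 - 132 + 4*(-132)**2) + 89276) = 1/((-105 - 132 + 4*17424) + 89276) = 1/((-105 - 132 + 69696) + 89276) = 1/(69459 + 89276) = 1/158735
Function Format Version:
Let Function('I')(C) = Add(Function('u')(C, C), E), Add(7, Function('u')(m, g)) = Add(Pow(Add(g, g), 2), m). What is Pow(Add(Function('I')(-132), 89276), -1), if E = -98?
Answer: Rational(1, 158735) ≈ 6.2998e-6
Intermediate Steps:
Function('u')(m, g) = Add(-7, m, Mul(4, Pow(g, 2))) (Function('u')(m, g) = Add(-7, Add(Pow(Add(g, g), 2), m)) = Add(-7, Add(Pow(Mul(2, g), 2), m)) = Add(-7, Add(Mul(4, Pow(g, 2)), m)) = Add(-7, Add(m, Mul(4, Pow(g, 2)))) = Add(-7, m, Mul(4, Pow(g, 2))))
Function('I')(C) = Add(-105, C, Mul(4, Pow(C, 2))) (Function('I')(C) = Add(Add(-7, C, Mul(4, Pow(C, 2))), -98) = Add(-105, C, Mul(4, Pow(C, 2))))
Pow(Add(Function('I')(-132), 89276), -1) = Pow(Add(Add(-105, -132, Mul(4, Pow(-132, 2))), 89276), -1) = Pow(Add(Add(-105, -132, Mul(4, 17424)), 89276), -1) = Pow(Add(Add(-105, -132, 69696), 89276), -1) = Pow(Add(69459, 89276), -1) = Pow(158735, -1) = Rational(1, 158735)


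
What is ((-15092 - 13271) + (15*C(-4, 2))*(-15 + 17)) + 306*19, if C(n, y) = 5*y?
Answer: -22249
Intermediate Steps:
((-15092 - 13271) + (15*C(-4, 2))*(-15 + 17)) + 306*19 = ((-15092 - 13271) + (15*(5*2))*(-15 + 17)) + 306*19 = (-28363 + (15*10)*2) + 5814 = (-28363 + 150*2) + 5814 = (-28363 + 300) + 5814 = -28063 + 5814 = -22249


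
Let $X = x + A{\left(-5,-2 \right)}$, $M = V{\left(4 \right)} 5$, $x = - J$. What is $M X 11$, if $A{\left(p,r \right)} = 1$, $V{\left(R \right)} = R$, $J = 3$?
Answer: $-440$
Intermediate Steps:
$x = -3$ ($x = \left(-1\right) 3 = -3$)
$M = 20$ ($M = 4 \cdot 5 = 20$)
$X = -2$ ($X = -3 + 1 = -2$)
$M X 11 = 20 \left(-2\right) 11 = \left(-40\right) 11 = -440$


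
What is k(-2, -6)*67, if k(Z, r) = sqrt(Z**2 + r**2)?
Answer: 134*sqrt(10) ≈ 423.75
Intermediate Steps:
k(-2, -6)*67 = sqrt((-2)**2 + (-6)**2)*67 = sqrt(4 + 36)*67 = sqrt(40)*67 = (2*sqrt(10))*67 = 134*sqrt(10)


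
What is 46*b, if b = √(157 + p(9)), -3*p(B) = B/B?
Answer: 46*√1410/3 ≈ 575.77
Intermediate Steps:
p(B) = -⅓ (p(B) = -B/(3*B) = -⅓*1 = -⅓)
b = √1410/3 (b = √(157 - ⅓) = √(470/3) = √1410/3 ≈ 12.517)
46*b = 46*(√1410/3) = 46*√1410/3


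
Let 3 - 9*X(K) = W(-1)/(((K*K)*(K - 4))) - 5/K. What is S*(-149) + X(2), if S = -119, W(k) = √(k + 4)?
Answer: 319169/18 + √3/72 ≈ 17732.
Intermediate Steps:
W(k) = √(4 + k)
X(K) = ⅓ + 5/(9*K) - √3/(9*K²*(-4 + K)) (X(K) = ⅓ - (√(4 - 1)/(((K*K)*(K - 4))) - 5/K)/9 = ⅓ - (√3/((K²*(-4 + K))) - 5/K)/9 = ⅓ - (√3*(1/(K²*(-4 + K))) - 5/K)/9 = ⅓ - (√3/(K²*(-4 + K)) - 5/K)/9 = ⅓ - (-5/K + √3/(K²*(-4 + K)))/9 = ⅓ + (5/(9*K) - √3/(9*K²*(-4 + K))) = ⅓ + 5/(9*K) - √3/(9*K²*(-4 + K)))
S*(-149) + X(2) = -119*(-149) + (⅑)*(-√3 - 20*2 - 7*2² + 3*2³)/(2²*(-4 + 2)) = 17731 + (⅑)*(¼)*(-√3 - 40 - 7*4 + 3*8)/(-2) = 17731 + (⅑)*(¼)*(-½)*(-√3 - 40 - 28 + 24) = 17731 + (⅑)*(¼)*(-½)*(-44 - √3) = 17731 + (11/18 + √3/72) = 319169/18 + √3/72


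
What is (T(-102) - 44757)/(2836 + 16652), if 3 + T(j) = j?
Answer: -7477/3248 ≈ -2.3020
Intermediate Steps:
T(j) = -3 + j
(T(-102) - 44757)/(2836 + 16652) = ((-3 - 102) - 44757)/(2836 + 16652) = (-105 - 44757)/19488 = -44862*1/19488 = -7477/3248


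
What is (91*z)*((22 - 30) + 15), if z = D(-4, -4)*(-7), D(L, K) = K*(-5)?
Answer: -89180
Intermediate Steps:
D(L, K) = -5*K
z = -140 (z = -5*(-4)*(-7) = 20*(-7) = -140)
(91*z)*((22 - 30) + 15) = (91*(-140))*((22 - 30) + 15) = -12740*(-8 + 15) = -12740*7 = -89180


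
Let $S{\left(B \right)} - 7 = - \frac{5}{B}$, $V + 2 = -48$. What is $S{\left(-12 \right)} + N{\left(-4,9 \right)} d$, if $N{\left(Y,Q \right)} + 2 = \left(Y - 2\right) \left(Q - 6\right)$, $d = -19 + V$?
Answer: $\frac{16649}{12} \approx 1387.4$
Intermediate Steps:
$V = -50$ ($V = -2 - 48 = -50$)
$d = -69$ ($d = -19 - 50 = -69$)
$N{\left(Y,Q \right)} = -2 + \left(-6 + Q\right) \left(-2 + Y\right)$ ($N{\left(Y,Q \right)} = -2 + \left(Y - 2\right) \left(Q - 6\right) = -2 + \left(-2 + Y\right) \left(-6 + Q\right) = -2 + \left(-6 + Q\right) \left(-2 + Y\right)$)
$S{\left(B \right)} = 7 - \frac{5}{B}$
$S{\left(-12 \right)} + N{\left(-4,9 \right)} d = \left(7 - \frac{5}{-12}\right) + \left(10 - -24 - 18 + 9 \left(-4\right)\right) \left(-69\right) = \left(7 - - \frac{5}{12}\right) + \left(10 + 24 - 18 - 36\right) \left(-69\right) = \left(7 + \frac{5}{12}\right) - -1380 = \frac{89}{12} + 1380 = \frac{16649}{12}$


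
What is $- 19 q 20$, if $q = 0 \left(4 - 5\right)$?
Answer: $0$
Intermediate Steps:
$q = 0$ ($q = 0 \left(-1\right) = 0$)
$- 19 q 20 = \left(-19\right) 0 \cdot 20 = 0 \cdot 20 = 0$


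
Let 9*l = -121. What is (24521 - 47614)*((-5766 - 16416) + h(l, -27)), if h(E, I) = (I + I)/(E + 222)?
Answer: 961502457300/1877 ≈ 5.1225e+8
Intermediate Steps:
l = -121/9 (l = (⅑)*(-121) = -121/9 ≈ -13.444)
h(E, I) = 2*I/(222 + E) (h(E, I) = (2*I)/(222 + E) = 2*I/(222 + E))
(24521 - 47614)*((-5766 - 16416) + h(l, -27)) = (24521 - 47614)*((-5766 - 16416) + 2*(-27)/(222 - 121/9)) = -23093*(-22182 + 2*(-27)/(1877/9)) = -23093*(-22182 + 2*(-27)*(9/1877)) = -23093*(-22182 - 486/1877) = -23093*(-41636100/1877) = 961502457300/1877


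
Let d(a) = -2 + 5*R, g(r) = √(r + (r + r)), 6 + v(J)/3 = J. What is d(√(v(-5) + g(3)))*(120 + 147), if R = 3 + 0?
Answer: 3471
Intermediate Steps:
v(J) = -18 + 3*J
g(r) = √3*√r (g(r) = √(r + 2*r) = √(3*r) = √3*√r)
R = 3
d(a) = 13 (d(a) = -2 + 5*3 = -2 + 15 = 13)
d(√(v(-5) + g(3)))*(120 + 147) = 13*(120 + 147) = 13*267 = 3471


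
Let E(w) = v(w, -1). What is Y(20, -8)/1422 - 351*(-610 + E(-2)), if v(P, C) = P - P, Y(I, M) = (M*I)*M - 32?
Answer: 50744278/237 ≈ 2.1411e+5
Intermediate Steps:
Y(I, M) = -32 + I*M² (Y(I, M) = (I*M)*M - 32 = I*M² - 32 = -32 + I*M²)
v(P, C) = 0
E(w) = 0
Y(20, -8)/1422 - 351*(-610 + E(-2)) = (-32 + 20*(-8)²)/1422 - 351*(-610 + 0) = (-32 + 20*64)*(1/1422) - 351*(-610) = (-32 + 1280)*(1/1422) + 214110 = 1248*(1/1422) + 214110 = 208/237 + 214110 = 50744278/237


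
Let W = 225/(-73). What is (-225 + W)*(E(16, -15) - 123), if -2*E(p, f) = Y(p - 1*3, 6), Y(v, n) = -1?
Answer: 2039625/73 ≈ 27940.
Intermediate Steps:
E(p, f) = 1/2 (E(p, f) = -1/2*(-1) = 1/2)
W = -225/73 (W = 225*(-1/73) = -225/73 ≈ -3.0822)
(-225 + W)*(E(16, -15) - 123) = (-225 - 225/73)*(1/2 - 123) = -16650/73*(-245/2) = 2039625/73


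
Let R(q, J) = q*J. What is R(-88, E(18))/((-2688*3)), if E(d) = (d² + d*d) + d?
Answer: 407/56 ≈ 7.2679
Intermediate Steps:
E(d) = d + 2*d² (E(d) = (d² + d²) + d = 2*d² + d = d + 2*d²)
R(q, J) = J*q
R(-88, E(18))/((-2688*3)) = ((18*(1 + 2*18))*(-88))/((-2688*3)) = ((18*(1 + 36))*(-88))/(-8064) = ((18*37)*(-88))*(-1/8064) = (666*(-88))*(-1/8064) = -58608*(-1/8064) = 407/56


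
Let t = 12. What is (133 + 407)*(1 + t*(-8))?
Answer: -51300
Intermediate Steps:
(133 + 407)*(1 + t*(-8)) = (133 + 407)*(1 + 12*(-8)) = 540*(1 - 96) = 540*(-95) = -51300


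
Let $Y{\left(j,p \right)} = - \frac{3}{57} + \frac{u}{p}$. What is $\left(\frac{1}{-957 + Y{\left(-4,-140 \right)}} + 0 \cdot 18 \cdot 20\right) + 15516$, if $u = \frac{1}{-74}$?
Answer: $\frac{2923000408196}{188386221} \approx 15516.0$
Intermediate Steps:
$u = - \frac{1}{74} \approx -0.013514$
$Y{\left(j,p \right)} = - \frac{1}{19} - \frac{1}{74 p}$ ($Y{\left(j,p \right)} = - \frac{3}{57} - \frac{1}{74 p} = \left(-3\right) \frac{1}{57} - \frac{1}{74 p} = - \frac{1}{19} - \frac{1}{74 p}$)
$\left(\frac{1}{-957 + Y{\left(-4,-140 \right)}} + 0 \cdot 18 \cdot 20\right) + 15516 = \left(\frac{1}{-957 + \frac{-19 - -10360}{1406 \left(-140\right)}} + 0 \cdot 18 \cdot 20\right) + 15516 = \left(\frac{1}{-957 + \frac{1}{1406} \left(- \frac{1}{140}\right) \left(-19 + 10360\right)} + 0 \cdot 20\right) + 15516 = \left(\frac{1}{-957 + \frac{1}{1406} \left(- \frac{1}{140}\right) 10341} + 0\right) + 15516 = \left(\frac{1}{-957 - \frac{10341}{196840}} + 0\right) + 15516 = \left(\frac{1}{- \frac{188386221}{196840}} + 0\right) + 15516 = \left(- \frac{196840}{188386221} + 0\right) + 15516 = - \frac{196840}{188386221} + 15516 = \frac{2923000408196}{188386221}$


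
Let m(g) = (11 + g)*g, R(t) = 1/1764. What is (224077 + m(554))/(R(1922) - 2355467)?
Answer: -947421468/4155043787 ≈ -0.22802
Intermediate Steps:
R(t) = 1/1764
m(g) = g*(11 + g)
(224077 + m(554))/(R(1922) - 2355467) = (224077 + 554*(11 + 554))/(1/1764 - 2355467) = (224077 + 554*565)/(-4155043787/1764) = (224077 + 313010)*(-1764/4155043787) = 537087*(-1764/4155043787) = -947421468/4155043787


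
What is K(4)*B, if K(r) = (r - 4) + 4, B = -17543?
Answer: -70172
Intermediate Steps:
K(r) = r (K(r) = (-4 + r) + 4 = r)
K(4)*B = 4*(-17543) = -70172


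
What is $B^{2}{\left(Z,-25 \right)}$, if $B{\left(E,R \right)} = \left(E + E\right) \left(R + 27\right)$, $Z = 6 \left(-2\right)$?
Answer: $2304$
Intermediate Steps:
$Z = -12$
$B{\left(E,R \right)} = 2 E \left(27 + R\right)$
$B^{2}{\left(Z,-25 \right)} = \left(2 \left(-12\right) \left(27 - 25\right)\right)^{2} = \left(2 \left(-12\right) 2\right)^{2} = \left(-48\right)^{2} = 2304$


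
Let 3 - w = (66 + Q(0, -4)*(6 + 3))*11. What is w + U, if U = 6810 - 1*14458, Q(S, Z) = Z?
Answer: -7975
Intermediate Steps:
w = -327 (w = 3 - (66 - 4*(6 + 3))*11 = 3 - (66 - 4*9)*11 = 3 - (66 - 36)*11 = 3 - 30*11 = 3 - 1*330 = 3 - 330 = -327)
U = -7648 (U = 6810 - 14458 = -7648)
w + U = -327 - 7648 = -7975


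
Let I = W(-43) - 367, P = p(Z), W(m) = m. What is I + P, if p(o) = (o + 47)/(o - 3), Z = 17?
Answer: -2838/7 ≈ -405.43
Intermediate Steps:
p(o) = (47 + o)/(-3 + o)
P = 32/7 (P = (47 + 17)/(-3 + 17) = 64/14 = (1/14)*64 = 32/7 ≈ 4.5714)
I = -410 (I = -43 - 367 = -410)
I + P = -410 + 32/7 = -2838/7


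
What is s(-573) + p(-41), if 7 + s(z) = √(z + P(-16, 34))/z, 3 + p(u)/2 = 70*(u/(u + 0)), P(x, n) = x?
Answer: 127 - I*√589/573 ≈ 127.0 - 0.042355*I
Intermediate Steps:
p(u) = 134 (p(u) = -6 + 2*(70*(u/(u + 0))) = -6 + 2*(70*(u/u)) = -6 + 2*(70*1) = -6 + 2*70 = -6 + 140 = 134)
s(z) = -7 + √(-16 + z)/z (s(z) = -7 + √(z - 16)/z = -7 + √(-16 + z)/z)
s(-573) + p(-41) = (-7 + √(-16 - 573)/(-573)) + 134 = (-7 - I*√589/573) + 134 = 127 - I*√589/573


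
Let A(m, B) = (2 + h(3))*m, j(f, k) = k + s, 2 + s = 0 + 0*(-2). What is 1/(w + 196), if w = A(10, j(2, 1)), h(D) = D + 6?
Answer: 1/306 ≈ 0.0032680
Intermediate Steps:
h(D) = 6 + D
s = -2 (s = -2 + (0 + 0*(-2)) = -2 + (0 + 0) = -2 + 0 = -2)
j(f, k) = -2 + k (j(f, k) = k - 2 = -2 + k)
A(m, B) = 11*m (A(m, B) = (2 + (6 + 3))*m = (2 + 9)*m = 11*m)
w = 110 (w = 11*10 = 110)
1/(w + 196) = 1/(110 + 196) = 1/306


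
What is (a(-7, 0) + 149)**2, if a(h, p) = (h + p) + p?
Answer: 20164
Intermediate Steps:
a(h, p) = h + 2*p
(a(-7, 0) + 149)**2 = ((-7 + 2*0) + 149)**2 = ((-7 + 0) + 149)**2 = (-7 + 149)**2 = 142**2 = 20164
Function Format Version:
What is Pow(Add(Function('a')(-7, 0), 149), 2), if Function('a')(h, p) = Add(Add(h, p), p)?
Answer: 20164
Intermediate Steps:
Function('a')(h, p) = Add(h, Mul(2, p))
Pow(Add(Function('a')(-7, 0), 149), 2) = Pow(Add(Add(-7, Mul(2, 0)), 149), 2) = Pow(Add(Add(-7, 0), 149), 2) = Pow(Add(-7, 149), 2) = Pow(142, 2) = 20164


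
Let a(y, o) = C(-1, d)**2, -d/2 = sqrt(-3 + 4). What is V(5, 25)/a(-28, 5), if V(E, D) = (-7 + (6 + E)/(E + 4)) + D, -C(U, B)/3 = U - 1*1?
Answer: 173/324 ≈ 0.53395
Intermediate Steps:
d = -2 (d = -2*sqrt(-3 + 4) = -2*sqrt(1) = -2*1 = -2)
C(U, B) = 3 - 3*U (C(U, B) = -3*(U - 1*1) = -3*(U - 1) = -3*(-1 + U) = 3 - 3*U)
V(E, D) = -7 + D + (6 + E)/(4 + E) (V(E, D) = (-7 + (6 + E)/(4 + E)) + D = -7 + D + (6 + E)/(4 + E))
a(y, o) = 36 (a(y, o) = (3 - 3*(-1))**2 = (3 + 3)**2 = 6**2 = 36)
V(5, 25)/a(-28, 5) = ((-22 - 6*5 + 4*25 + 25*5)/(4 + 5))/36 = ((-22 - 30 + 100 + 125)/9)*(1/36) = ((1/9)*173)*(1/36) = (173/9)*(1/36) = 173/324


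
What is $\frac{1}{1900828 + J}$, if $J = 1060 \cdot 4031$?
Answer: $\frac{1}{6173688} \approx 1.6198 \cdot 10^{-7}$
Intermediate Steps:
$J = 4272860$
$\frac{1}{1900828 + J} = \frac{1}{1900828 + 4272860} = \frac{1}{6173688}$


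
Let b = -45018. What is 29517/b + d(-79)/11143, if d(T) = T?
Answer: -110821451/167211858 ≈ -0.66276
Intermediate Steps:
29517/b + d(-79)/11143 = 29517/(-45018) - 79/11143 = 29517*(-1/45018) - 79*1/11143 = -9839/15006 - 79/11143 = -110821451/167211858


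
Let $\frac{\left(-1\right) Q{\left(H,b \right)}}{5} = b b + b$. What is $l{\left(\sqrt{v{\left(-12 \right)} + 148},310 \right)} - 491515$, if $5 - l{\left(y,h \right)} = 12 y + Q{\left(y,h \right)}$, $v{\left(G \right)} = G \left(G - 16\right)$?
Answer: $-9724$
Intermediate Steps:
$Q{\left(H,b \right)} = - 5 b - 5 b^{2}$ ($Q{\left(H,b \right)} = - 5 \left(b b + b\right) = - 5 \left(b^{2} + b\right) = - 5 \left(b + b^{2}\right) = - 5 b - 5 b^{2}$)
$v{\left(G \right)} = G \left(-16 + G\right)$
$l{\left(y,h \right)} = 5 - 12 y + 5 h \left(1 + h\right)$ ($l{\left(y,h \right)} = 5 - \left(12 y - 5 h \left(1 + h\right)\right) = 5 + \left(- 12 y + 5 h \left(1 + h\right)\right) = 5 - 12 y + 5 h \left(1 + h\right)$)
$l{\left(\sqrt{v{\left(-12 \right)} + 148},310 \right)} - 491515 = \left(5 - 12 \sqrt{- 12 \left(-16 - 12\right) + 148} + 5 \cdot 310 \left(1 + 310\right)\right) - 491515 = \left(5 - 12 \sqrt{\left(-12\right) \left(-28\right) + 148} + 5 \cdot 310 \cdot 311\right) - 491515 = \left(5 - 12 \sqrt{336 + 148} + 482050\right) - 491515 = \left(5 - 12 \sqrt{484} + 482050\right) - 491515 = \left(5 - 264 + 482050\right) - 491515 = 481791 - 491515 = -9724$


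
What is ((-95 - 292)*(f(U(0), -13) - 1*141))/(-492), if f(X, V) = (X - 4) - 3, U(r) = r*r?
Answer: -4773/41 ≈ -116.41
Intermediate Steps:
U(r) = r²
f(X, V) = -7 + X (f(X, V) = (-4 + X) - 3 = -7 + X)
((-95 - 292)*(f(U(0), -13) - 1*141))/(-492) = ((-95 - 292)*((-7 + 0²) - 1*141))/(-492) = -387*((-7 + 0) - 141)*(-1/492) = -387*(-7 - 141)*(-1/492) = -387*(-148)*(-1/492) = 57276*(-1/492) = -4773/41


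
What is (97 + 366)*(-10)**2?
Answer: 46300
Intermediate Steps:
(97 + 366)*(-10)**2 = 463*100 = 46300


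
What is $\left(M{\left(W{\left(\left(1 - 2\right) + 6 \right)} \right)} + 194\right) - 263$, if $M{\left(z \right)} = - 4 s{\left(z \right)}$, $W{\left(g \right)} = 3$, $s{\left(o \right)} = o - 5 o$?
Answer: $-21$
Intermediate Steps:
$s{\left(o \right)} = - 4 o$
$M{\left(z \right)} = 16 z$ ($M{\left(z \right)} = - 4 \left(- 4 z\right) = 16 z$)
$\left(M{\left(W{\left(\left(1 - 2\right) + 6 \right)} \right)} + 194\right) - 263 = \left(16 \cdot 3 + 194\right) - 263 = \left(48 + 194\right) - 263 = 242 - 263 = -21$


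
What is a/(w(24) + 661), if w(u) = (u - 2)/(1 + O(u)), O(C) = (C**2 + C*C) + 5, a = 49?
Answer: 28371/382730 ≈ 0.074128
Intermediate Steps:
O(C) = 5 + 2*C**2 (O(C) = (C**2 + C**2) + 5 = 2*C**2 + 5 = 5 + 2*C**2)
w(u) = (-2 + u)/(6 + 2*u**2) (w(u) = (u - 2)/(1 + (5 + 2*u**2)) = (-2 + u)/(6 + 2*u**2))
a/(w(24) + 661) = 49/((-2 + 24)/(2*(3 + 24**2)) + 661) = 49/((1/2)*22/(3 + 576) + 661) = 49/((1/2)*22/579 + 661) = 49/((1/2)*(1/579)*22 + 661) = 49/(11/579 + 661) = 49/(382730/579) = 49*(579/382730) = 28371/382730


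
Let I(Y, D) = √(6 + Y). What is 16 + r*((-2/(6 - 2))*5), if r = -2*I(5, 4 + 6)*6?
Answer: 16 + 30*√11 ≈ 115.50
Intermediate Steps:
r = -12*√11 (r = -2*√(6 + 5)*6 = -2*√11*6 = -12*√11 ≈ -39.799)
16 + r*((-2/(6 - 2))*5) = 16 + (-12*√11)*((-2/(6 - 2))*5) = 16 + (-12*√11)*((-2/4)*5) = 16 + (-12*√11)*(((¼)*(-2))*5) = 16 + (-12*√11)*(-½*5) = 16 - 12*√11*(-5/2) = 16 + 30*√11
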